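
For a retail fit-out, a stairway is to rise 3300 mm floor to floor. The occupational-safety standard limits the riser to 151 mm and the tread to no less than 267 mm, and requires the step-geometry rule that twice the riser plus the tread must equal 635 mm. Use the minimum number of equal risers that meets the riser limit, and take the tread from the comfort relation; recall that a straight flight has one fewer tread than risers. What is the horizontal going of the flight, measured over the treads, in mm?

3300 / 151 = 21.85, so 22 risers are needed.
R = 3300 ÷ 22 = 150 mm.
From 2R + T = 635: T = 635 − 300 = 335 mm.
Treads = 22 − 1 = 21; going = 21 × 335 = 7035 mm.

7035 mm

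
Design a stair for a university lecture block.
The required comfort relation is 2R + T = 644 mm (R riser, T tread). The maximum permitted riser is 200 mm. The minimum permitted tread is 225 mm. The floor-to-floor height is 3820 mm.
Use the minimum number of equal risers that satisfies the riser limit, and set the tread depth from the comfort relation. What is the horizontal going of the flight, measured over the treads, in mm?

⌈3820/200⌉ = 20 risers.
Riser R = 3820 / 20 = 191 mm, within the 200 mm limit.
Tread T = 644 − 2 × 191 = 262 mm (≥ 225 mm).
Treads = 20 − 1 = 19; going = 19 × 262 = 4978 mm.

4978 mm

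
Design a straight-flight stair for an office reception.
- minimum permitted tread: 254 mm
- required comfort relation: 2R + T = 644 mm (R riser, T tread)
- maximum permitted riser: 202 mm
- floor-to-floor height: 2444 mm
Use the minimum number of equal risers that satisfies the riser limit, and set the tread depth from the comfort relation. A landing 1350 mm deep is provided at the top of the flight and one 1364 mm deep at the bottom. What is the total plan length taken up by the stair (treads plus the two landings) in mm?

5930 mm

At most 202 each: 2444/202 = 12.10, giving 13 risers.
Riser R = 2444 / 13 = 188 mm, within the 202 mm limit.
Tread T = 644 − 2 × 188 = 268 mm (≥ 254 mm).
Treads = 13 − 1 = 12; going = 12 × 268 = 3216 mm.
Enclosure = 3216 + 1350 + 1364 = 5930 mm.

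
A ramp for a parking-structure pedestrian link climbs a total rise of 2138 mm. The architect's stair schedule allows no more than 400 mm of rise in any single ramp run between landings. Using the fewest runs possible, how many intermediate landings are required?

5 intermediate landings

At most 400 each: 2138/400 = 5.34, giving 6 ramp runs.
6 runs are separated by 5 intermediate landings.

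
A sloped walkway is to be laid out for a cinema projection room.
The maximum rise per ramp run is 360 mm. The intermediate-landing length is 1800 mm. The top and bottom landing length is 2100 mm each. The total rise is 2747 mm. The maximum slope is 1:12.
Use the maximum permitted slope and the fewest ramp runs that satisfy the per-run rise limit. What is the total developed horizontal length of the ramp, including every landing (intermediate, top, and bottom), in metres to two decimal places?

49.76 m

⌈2747/360⌉ = 8 ramp runs. That means 7 intermediate landings.
Horizontal run for 2747 mm of rise at 1:12 is 2747 × 12 = 32964 mm.
Intermediate landings: 7 × 1800 = 12600 mm.
Top and bottom landings: 2 × 2100 = 4200 mm.
Total = 32964 + 12600 + 4200 = 49764 mm.
= 49.76 m.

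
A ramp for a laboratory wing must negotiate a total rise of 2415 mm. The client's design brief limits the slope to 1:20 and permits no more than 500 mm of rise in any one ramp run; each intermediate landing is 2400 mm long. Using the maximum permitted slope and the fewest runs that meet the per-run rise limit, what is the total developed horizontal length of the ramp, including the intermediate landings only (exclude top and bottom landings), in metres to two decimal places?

57.90 m

2415 / 500 = 4.83, so 5 ramp runs are needed. That means 4 intermediate landings.
Ramp run (horizontal) at 1:20: 2415 × 20 = 48300 mm.
Intermediate landings: 4 × 2400 = 9600 mm.
Developed length = 48300 + 9600 = 57900 mm.
= 57.90 m.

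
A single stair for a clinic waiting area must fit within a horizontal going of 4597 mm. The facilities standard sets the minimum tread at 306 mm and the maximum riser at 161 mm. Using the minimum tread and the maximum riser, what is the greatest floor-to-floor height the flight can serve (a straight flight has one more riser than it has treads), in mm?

2576 mm

4597 / 306 = 15.02, so 15 treads fit.
Risers = treads + 1 = 16.
Maximum height = 16 × 161 = 2576 mm.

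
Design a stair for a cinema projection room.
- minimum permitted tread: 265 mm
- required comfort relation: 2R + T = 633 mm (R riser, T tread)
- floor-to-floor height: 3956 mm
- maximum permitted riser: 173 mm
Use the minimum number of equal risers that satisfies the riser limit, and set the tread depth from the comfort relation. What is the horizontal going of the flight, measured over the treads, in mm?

6358 mm

⌈3956/173⌉ = 23 risers.
Each riser is 3956/23 = 172 mm (≤ 173 mm).
Tread T = 633 − 2 × 172 = 289 mm (≥ 265 mm).
Treads = 23 − 1 = 22; going = 22 × 289 = 6358 mm.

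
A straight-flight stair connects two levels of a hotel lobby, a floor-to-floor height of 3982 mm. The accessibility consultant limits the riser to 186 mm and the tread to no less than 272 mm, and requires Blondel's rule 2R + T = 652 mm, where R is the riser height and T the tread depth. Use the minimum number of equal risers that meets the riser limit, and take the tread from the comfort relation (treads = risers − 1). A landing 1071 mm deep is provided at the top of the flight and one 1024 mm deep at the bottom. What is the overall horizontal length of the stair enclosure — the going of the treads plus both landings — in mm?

8185 mm

3982 / 186 = 21.41, so 22 risers are needed.
Each riser is 3982/22 = 181 mm (≤ 186 mm).
Tread T = 652 − 2 × 181 = 290 mm (≥ 272 mm).
Going = (22 − 1) × 290 = 6090 mm.
Enclosure = 6090 + 1071 + 1024 = 8185 mm.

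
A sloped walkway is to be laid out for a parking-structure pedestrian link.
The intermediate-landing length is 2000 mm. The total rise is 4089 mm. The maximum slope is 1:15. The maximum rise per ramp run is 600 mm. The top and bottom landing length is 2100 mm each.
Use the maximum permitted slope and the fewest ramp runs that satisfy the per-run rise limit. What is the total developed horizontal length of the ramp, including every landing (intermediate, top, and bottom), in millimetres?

77535 mm

⌈4089/600⌉ = 7 ramp runs. That means 6 intermediate landings.
Horizontal run for 4089 mm of rise at 1:15 is 4089 × 15 = 61335 mm.
Intermediate landings: 6 × 2000 = 12000 mm.
Top and bottom landings: 2 × 2100 = 4200 mm.
Total = 61335 + 12000 + 4200 = 77535 mm.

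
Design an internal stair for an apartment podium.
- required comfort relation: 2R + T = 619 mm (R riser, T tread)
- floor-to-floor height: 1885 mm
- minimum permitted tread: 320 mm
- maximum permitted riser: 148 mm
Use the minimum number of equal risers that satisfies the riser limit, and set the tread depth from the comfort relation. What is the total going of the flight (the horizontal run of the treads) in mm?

3948 mm

1885 / 148 = 12.736 → round up to 13 risers.
R = 1885 ÷ 13 = 145 mm.
Tread T = 619 − 2 × 145 = 329 mm (≥ 320 mm).
Treads = 13 − 1 = 12; going = 12 × 329 = 3948 mm.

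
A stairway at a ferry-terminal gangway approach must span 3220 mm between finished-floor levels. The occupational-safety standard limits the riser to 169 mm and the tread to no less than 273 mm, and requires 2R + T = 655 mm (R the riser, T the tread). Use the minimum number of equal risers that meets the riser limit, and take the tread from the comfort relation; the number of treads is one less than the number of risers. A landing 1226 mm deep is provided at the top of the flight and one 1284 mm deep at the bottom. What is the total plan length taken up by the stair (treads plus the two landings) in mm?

8837 mm

3220 / 169 = 19.053 → round up to 20 risers.
Riser R = 3220 / 20 = 161 mm, within the 169 mm limit.
From 2R + T = 655: T = 655 − 322 = 333 mm.
Treads = 20 − 1 = 19; going = 19 × 333 = 6327 mm.
Enclosure = 6327 + 1226 + 1284 = 8837 mm.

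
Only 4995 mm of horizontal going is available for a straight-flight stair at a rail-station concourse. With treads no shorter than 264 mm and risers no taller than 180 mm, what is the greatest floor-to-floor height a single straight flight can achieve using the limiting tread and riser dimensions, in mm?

4995 / 264 = 18.92, so 18 treads fit.
Risers = treads + 1 = 19.
Maximum height = 19 × 180 = 3420 mm.

3420 mm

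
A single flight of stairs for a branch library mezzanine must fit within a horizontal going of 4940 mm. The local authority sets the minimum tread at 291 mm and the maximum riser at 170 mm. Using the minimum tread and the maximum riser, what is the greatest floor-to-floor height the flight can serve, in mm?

2890 mm

4940 / 291 = 16.98, so 16 treads fit.
Risers = treads + 1 = 17.
Maximum height = 17 × 170 = 2890 mm.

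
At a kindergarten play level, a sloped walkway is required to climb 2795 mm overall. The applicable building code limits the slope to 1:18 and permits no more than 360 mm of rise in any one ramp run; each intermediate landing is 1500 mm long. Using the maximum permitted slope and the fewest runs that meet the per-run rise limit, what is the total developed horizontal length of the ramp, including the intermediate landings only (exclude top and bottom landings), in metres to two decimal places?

60.81 m

At most 360 each: 2795/360 = 7.76, giving 8 ramp runs. That means 7 intermediate landings.
Ramp run (horizontal) at 1:18: 2795 × 18 = 50310 mm.
Intermediate landings: 7 × 1500 = 10500 mm.
Developed length = 50310 + 10500 = 60810 mm.
= 60.81 m.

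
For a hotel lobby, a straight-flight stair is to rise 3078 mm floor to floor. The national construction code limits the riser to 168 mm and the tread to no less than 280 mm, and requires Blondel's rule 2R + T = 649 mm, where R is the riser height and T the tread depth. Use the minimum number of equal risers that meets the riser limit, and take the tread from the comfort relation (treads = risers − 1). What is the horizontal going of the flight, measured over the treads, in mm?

⌈3078/168⌉ = 19 risers.
Riser R = 3078 / 19 = 162 mm, within the 168 mm limit.
From 2R + T = 649: T = 649 − 324 = 325 mm.
19 risers give 18 treads; going = 18 × 325 = 5850 mm.

5850 mm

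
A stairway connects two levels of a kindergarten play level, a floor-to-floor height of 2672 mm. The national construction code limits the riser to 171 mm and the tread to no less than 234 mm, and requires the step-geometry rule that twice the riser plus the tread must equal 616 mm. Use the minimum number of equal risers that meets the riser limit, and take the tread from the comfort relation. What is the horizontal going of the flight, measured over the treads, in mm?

2672 / 171 = 15.63, so 16 risers are needed.
R = 2672 ÷ 16 = 167 mm.
T = 616 − 2·167 = 282 mm, which satisfies the 234 mm minimum.
16 risers give 15 treads; going = 15 × 282 = 4230 mm.

4230 mm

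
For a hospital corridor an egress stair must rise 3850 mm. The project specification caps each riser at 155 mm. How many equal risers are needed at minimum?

25 risers

⌈3850/155⌉ = 25 risers.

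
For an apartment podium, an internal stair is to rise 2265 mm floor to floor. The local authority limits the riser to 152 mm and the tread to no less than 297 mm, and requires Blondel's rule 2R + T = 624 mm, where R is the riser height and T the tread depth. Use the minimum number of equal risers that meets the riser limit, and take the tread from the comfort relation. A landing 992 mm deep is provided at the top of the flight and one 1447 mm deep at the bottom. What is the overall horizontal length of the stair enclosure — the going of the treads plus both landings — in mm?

2265 / 152 = 14.90, so 15 risers are needed.
Riser R = 2265 / 15 = 151 mm, within the 152 mm limit.
From 2R + T = 624: T = 624 − 302 = 322 mm.
15 risers give 14 treads; going = 14 × 322 = 4508 mm.
Add landings: 4508 + 992 + 1447 = 6947 mm.

6947 mm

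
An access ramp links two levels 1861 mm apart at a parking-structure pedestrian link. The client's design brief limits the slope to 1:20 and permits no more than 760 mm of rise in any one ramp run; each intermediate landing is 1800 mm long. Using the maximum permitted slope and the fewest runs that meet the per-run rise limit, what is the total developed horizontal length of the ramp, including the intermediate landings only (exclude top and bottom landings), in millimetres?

40820 mm

At most 760 each: 1861/760 = 2.45, giving 3 ramp runs. That means 2 intermediate landings.
Ramp run (horizontal) at 1:20: 1861 × 20 = 37220 mm.
2 intermediate landings contribute 2 × 1800 = 3600 mm.
Total developed length = 37220 + 3600 = 40820 mm.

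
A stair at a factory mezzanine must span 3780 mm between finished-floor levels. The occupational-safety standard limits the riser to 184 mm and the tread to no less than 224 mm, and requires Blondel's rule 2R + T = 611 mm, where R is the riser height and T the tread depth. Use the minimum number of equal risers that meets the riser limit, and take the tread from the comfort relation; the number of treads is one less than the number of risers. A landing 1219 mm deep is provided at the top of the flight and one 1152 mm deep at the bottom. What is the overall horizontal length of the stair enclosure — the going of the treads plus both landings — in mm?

3780 / 184 = 20.54, so 21 risers are needed.
Riser R = 3780 / 21 = 180 mm, within the 184 mm limit.
From 2R + T = 611: T = 611 − 360 = 251 mm.
Treads = 21 − 1 = 20; going = 20 × 251 = 5020 mm.
Add landings: 5020 + 1219 + 1152 = 7391 mm.

7391 mm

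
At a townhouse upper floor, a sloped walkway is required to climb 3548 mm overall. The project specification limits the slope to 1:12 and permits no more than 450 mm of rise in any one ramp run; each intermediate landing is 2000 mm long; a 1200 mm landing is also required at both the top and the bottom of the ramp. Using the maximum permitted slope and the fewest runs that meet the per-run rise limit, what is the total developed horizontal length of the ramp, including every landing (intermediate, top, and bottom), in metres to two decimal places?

⌈3548/450⌉ = 8 ramp runs. That means 7 intermediate landings.
Horizontal run for 3548 mm of rise at 1:12 is 3548 × 12 = 42576 mm.
7 intermediate landings contribute 7 × 2000 = 14000 mm.
Top and bottom landings: 2 × 1200 = 2400 mm.
Total = 42576 + 14000 + 2400 = 58976 mm.
= 58.98 m.

58.98 m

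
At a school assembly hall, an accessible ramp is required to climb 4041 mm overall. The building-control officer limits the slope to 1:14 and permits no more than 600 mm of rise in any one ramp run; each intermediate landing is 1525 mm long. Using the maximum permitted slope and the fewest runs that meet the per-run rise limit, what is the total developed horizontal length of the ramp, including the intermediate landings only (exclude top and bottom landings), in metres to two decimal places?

65.72 m

4041 / 600 = 6.735 → round up to 7 ramp runs. That means 6 intermediate landings.
Ramp run (horizontal) at 1:14: 4041 × 14 = 56574 mm.
6 intermediate landings contribute 6 × 1525 = 9150 mm.
Developed length = 56574 + 9150 = 65724 mm.
= 65.72 m.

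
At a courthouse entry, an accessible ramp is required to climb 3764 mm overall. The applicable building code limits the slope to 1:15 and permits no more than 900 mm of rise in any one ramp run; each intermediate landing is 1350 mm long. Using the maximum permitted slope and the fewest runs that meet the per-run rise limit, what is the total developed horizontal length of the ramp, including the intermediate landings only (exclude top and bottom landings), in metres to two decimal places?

61.86 m

3764 / 900 = 4.18, so 5 ramp runs are needed. That means 4 intermediate landings.
Ramp run (horizontal) at 1:15: 3764 × 15 = 56460 mm.
Intermediate landings: 4 × 1350 = 5400 mm.
Developed length = 56460 + 5400 = 61860 mm.
= 61.86 m.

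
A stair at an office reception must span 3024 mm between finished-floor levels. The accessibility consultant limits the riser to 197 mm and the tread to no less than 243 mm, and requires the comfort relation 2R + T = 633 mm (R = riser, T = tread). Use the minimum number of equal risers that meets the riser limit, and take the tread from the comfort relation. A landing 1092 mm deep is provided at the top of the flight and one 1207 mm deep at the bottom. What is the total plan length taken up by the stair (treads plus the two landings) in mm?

3024 / 197 = 15.35, so 16 risers are needed.
R = 3024 ÷ 16 = 189 mm.
Tread T = 633 − 2 × 189 = 255 mm (≥ 243 mm).
Treads = 16 − 1 = 15; going = 15 × 255 = 3825 mm.
Add landings: 3825 + 1092 + 1207 = 6124 mm.

6124 mm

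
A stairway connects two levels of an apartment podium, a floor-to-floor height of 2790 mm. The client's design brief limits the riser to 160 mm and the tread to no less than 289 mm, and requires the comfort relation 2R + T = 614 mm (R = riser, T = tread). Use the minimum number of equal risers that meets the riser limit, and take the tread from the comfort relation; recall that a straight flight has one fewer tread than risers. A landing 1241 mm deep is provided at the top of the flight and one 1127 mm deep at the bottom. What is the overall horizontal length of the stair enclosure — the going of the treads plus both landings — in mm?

⌈2790/160⌉ = 18 risers.
Each riser is 2790/18 = 155 mm (≤ 160 mm).
Tread T = 614 − 2 × 155 = 304 mm (≥ 289 mm).
Going = (18 − 1) × 304 = 5168 mm.
Add landings: 5168 + 1241 + 1127 = 7536 mm.

7536 mm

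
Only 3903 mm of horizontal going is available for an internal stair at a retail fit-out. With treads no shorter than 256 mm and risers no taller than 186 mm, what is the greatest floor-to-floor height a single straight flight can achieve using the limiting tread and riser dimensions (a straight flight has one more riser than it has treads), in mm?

3903 / 256 = 15.25, so 15 treads fit.
Risers = treads + 1 = 16.
Maximum height = 16 × 186 = 2976 mm.

2976 mm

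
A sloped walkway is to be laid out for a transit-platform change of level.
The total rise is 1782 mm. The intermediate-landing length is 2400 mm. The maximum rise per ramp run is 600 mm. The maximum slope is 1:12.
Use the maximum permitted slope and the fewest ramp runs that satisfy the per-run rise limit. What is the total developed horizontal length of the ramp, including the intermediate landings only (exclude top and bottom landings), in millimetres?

1782 / 600 = 2.97, so 3 ramp runs are needed. That means 2 intermediate landings.
Horizontal run for 1782 mm of rise at 1:12 is 1782 × 12 = 21384 mm.
2 intermediate landings contribute 2 × 2400 = 4800 mm.
Developed length = 21384 + 4800 = 26184 mm.

26184 mm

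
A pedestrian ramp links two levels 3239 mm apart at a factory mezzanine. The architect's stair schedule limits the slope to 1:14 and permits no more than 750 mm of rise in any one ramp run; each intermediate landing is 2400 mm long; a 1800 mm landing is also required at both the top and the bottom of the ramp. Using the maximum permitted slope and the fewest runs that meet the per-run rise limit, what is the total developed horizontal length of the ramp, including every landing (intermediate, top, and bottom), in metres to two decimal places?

3239 / 750 = 4.32, so 5 ramp runs are needed. That means 4 intermediate landings.
Horizontal run for 3239 mm of rise at 1:14 is 3239 × 14 = 45346 mm.
4 intermediate landings contribute 4 × 2400 = 9600 mm.
Top and bottom landings: 2 × 1800 = 3600 mm.
Total = 45346 + 9600 + 3600 = 58546 mm.
= 58.55 m.

58.55 m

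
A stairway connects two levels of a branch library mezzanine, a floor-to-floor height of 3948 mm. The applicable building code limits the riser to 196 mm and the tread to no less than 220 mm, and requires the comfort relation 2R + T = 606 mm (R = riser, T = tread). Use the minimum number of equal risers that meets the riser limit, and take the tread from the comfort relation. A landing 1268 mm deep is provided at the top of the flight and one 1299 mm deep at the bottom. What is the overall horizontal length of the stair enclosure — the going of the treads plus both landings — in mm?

3948 / 196 = 20.14, so 21 risers are needed.
Riser R = 3948 / 21 = 188 mm, within the 196 mm limit.
Tread T = 606 − 2 × 188 = 230 mm (≥ 220 mm).
Going = (21 − 1) × 230 = 4600 mm.
Add landings: 4600 + 1268 + 1299 = 7167 mm.

7167 mm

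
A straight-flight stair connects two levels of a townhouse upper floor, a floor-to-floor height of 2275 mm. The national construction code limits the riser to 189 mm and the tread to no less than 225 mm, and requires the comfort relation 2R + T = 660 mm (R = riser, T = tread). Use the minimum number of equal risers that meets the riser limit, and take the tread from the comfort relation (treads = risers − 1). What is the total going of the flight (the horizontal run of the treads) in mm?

⌈2275/189⌉ = 13 risers.
R = 2275 ÷ 13 = 175 mm.
T = 660 − 2·175 = 310 mm, which satisfies the 225 mm minimum.
Going = (13 − 1) × 310 = 3720 mm.

3720 mm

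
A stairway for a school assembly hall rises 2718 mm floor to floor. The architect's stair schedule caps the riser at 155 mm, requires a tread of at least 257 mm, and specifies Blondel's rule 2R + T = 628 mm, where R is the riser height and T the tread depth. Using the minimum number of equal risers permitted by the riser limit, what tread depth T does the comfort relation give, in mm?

At most 155 each: 2718/155 = 17.54, giving 18 risers.
R = 2718 ÷ 18 = 151 mm.
From 2R + T = 628: T = 628 − 302 = 326 mm.

326 mm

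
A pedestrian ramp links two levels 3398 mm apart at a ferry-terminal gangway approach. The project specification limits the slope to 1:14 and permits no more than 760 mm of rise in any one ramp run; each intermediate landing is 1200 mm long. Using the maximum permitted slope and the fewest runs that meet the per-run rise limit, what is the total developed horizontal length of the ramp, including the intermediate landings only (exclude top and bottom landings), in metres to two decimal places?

52.37 m

3398 / 760 = 4.47, so 5 ramp runs are needed. That means 4 intermediate landings.
Ramp run (horizontal) at 1:14: 3398 × 14 = 47572 mm.
4 intermediate landings contribute 4 × 1200 = 4800 mm.
Total developed length = 47572 + 4800 = 52372 mm.
= 52.37 m.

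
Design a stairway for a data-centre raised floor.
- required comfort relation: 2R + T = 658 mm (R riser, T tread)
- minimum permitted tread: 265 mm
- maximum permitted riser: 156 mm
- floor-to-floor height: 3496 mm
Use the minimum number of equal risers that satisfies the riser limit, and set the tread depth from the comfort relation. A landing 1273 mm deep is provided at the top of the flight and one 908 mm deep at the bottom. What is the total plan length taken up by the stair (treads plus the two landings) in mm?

9969 mm

3496 / 156 = 22.410 → round up to 23 risers.
R = 3496 ÷ 23 = 152 mm.
T = 658 − 2·152 = 354 mm, which satisfies the 265 mm minimum.
23 risers give 22 treads; going = 22 × 354 = 7788 mm.
Add landings: 7788 + 1273 + 908 = 9969 mm.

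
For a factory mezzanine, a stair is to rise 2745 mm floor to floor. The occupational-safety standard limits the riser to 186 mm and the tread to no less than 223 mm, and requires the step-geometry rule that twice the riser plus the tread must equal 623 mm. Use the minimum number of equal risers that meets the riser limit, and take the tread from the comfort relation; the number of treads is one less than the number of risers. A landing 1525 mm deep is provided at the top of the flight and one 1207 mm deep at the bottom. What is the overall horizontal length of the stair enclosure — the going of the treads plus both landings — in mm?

6330 mm

At most 186 each: 2745/186 = 14.76, giving 15 risers.
Riser R = 2745 / 15 = 183 mm, within the 186 mm limit.
T = 623 − 2·183 = 257 mm, which satisfies the 223 mm minimum.
Treads = 15 − 1 = 14; going = 14 × 257 = 3598 mm.
Add landings: 3598 + 1525 + 1207 = 6330 mm.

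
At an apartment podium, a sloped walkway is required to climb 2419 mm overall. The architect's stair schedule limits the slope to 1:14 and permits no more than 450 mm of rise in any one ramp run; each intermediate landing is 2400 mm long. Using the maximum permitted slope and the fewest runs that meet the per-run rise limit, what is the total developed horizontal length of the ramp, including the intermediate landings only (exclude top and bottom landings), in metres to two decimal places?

45.87 m

2419 / 450 = 5.376 → round up to 6 ramp runs. That means 5 intermediate landings.
Horizontal run for 2419 mm of rise at 1:14 is 2419 × 14 = 33866 mm.
5 intermediate landings contribute 5 × 2400 = 12000 mm.
Developed length = 33866 + 12000 = 45866 mm.
= 45.87 m.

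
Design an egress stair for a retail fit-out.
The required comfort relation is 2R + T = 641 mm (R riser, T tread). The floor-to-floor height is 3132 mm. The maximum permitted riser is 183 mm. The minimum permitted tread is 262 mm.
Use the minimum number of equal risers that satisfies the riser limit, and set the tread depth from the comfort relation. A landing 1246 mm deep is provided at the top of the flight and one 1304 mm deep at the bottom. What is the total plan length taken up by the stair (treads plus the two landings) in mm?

7531 mm

3132 / 183 = 17.115 → round up to 18 risers.
Each riser is 3132/18 = 174 mm (≤ 183 mm).
From 2R + T = 641: T = 641 − 348 = 293 mm.
Going = (18 − 1) × 293 = 4981 mm.
Add landings: 4981 + 1246 + 1304 = 7531 mm.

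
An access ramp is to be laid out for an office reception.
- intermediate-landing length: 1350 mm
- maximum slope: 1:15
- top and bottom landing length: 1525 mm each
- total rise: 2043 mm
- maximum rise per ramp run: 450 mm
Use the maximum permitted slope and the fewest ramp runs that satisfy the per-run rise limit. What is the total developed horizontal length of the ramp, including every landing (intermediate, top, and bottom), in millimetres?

39095 mm

2043 / 450 = 4.54, so 5 ramp runs are needed. That means 4 intermediate landings.
Horizontal run for 2043 mm of rise at 1:15 is 2043 × 15 = 30645 mm.
4 intermediate landings contribute 4 × 1350 = 5400 mm.
Top and bottom landings: 2 × 1525 = 3050 mm.
Total = 30645 + 5400 + 3050 = 39095 mm.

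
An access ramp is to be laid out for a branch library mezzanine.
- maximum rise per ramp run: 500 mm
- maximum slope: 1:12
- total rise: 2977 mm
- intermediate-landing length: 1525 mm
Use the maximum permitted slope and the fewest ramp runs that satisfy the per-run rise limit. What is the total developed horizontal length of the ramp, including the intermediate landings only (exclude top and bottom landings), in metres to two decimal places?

At most 500 each: 2977/500 = 5.95, giving 6 ramp runs. That means 5 intermediate landings.
Horizontal run for 2977 mm of rise at 1:12 is 2977 × 12 = 35724 mm.
5 intermediate landings contribute 5 × 1525 = 7625 mm.
Total developed length = 35724 + 7625 = 43349 mm.
= 43.35 m.

43.35 m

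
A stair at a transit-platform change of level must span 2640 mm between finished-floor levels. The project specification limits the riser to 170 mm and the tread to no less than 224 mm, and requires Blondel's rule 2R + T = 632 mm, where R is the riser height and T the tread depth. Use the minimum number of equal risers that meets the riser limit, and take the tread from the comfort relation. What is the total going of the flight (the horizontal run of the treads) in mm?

At most 170 each: 2640/170 = 15.53, giving 16 risers.
Each riser is 2640/16 = 165 mm (≤ 170 mm).
Tread T = 632 − 2 × 165 = 302 mm (≥ 224 mm).
Going = (16 − 1) × 302 = 4530 mm.

4530 mm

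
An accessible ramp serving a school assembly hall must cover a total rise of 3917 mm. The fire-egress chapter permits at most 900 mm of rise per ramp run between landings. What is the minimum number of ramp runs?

⌈3917/900⌉ = 5 ramp runs.

5 runs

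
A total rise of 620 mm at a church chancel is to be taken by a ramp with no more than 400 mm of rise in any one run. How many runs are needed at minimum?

2 runs

620 / 400 = 1.550 → round up to 2 ramp runs.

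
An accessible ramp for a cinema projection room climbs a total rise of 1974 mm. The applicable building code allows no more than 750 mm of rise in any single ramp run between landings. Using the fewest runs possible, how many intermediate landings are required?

1974 / 750 = 2.632 → round up to 3 ramp runs.
3 runs are separated by 2 intermediate landings.

2 intermediate landings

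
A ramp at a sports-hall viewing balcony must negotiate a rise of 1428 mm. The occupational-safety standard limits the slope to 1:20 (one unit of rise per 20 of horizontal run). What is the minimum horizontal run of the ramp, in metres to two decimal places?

At 1:20 the run is 20 × 1428 = 28560 mm.
28560 mm = 28.56 m.

28.56 m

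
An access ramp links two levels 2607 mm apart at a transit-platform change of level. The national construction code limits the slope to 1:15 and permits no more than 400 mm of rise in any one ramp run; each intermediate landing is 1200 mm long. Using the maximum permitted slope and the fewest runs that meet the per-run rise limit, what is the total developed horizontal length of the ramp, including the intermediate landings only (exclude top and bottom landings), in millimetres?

2607 / 400 = 6.52, so 7 ramp runs are needed. That means 6 intermediate landings.
Ramp run (horizontal) at 1:15: 2607 × 15 = 39105 mm.
Intermediate landings: 6 × 1200 = 7200 mm.
Total developed length = 39105 + 7200 = 46305 mm.

46305 mm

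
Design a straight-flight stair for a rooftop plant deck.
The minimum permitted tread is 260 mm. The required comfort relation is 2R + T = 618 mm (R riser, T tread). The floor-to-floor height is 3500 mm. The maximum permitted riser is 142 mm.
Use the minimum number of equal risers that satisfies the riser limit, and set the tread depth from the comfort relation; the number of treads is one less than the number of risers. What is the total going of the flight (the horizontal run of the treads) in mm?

At most 142 each: 3500/142 = 24.65, giving 25 risers.
Each riser is 3500/25 = 140 mm (≤ 142 mm).
T = 618 − 2·140 = 338 mm, which satisfies the 260 mm minimum.
25 risers give 24 treads; going = 24 × 338 = 8112 mm.

8112 mm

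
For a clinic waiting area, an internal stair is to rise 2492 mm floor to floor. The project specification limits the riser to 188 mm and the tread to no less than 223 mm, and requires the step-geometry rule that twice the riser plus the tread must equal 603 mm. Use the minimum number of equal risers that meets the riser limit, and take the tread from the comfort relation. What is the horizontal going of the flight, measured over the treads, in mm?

⌈2492/188⌉ = 14 risers.
Each riser is 2492/14 = 178 mm (≤ 188 mm).
T = 603 − 2·178 = 247 mm, which satisfies the 223 mm minimum.
Treads = 14 − 1 = 13; going = 13 × 247 = 3211 mm.

3211 mm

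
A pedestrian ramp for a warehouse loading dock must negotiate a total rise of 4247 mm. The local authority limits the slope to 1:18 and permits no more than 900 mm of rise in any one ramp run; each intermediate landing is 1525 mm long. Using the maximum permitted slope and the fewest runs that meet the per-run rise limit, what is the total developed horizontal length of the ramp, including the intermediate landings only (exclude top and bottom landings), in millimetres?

4247 / 900 = 4.719 → round up to 5 ramp runs. That means 4 intermediate landings.
Ramp run (horizontal) at 1:18: 4247 × 18 = 76446 mm.
Intermediate landings: 4 × 1525 = 6100 mm.
Total developed length = 76446 + 6100 = 82546 mm.

82546 mm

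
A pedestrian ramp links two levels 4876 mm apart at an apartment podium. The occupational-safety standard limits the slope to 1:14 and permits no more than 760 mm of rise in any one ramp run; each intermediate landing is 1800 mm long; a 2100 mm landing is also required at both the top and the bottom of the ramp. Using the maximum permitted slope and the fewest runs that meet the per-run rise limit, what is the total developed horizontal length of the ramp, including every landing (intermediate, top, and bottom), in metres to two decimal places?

83.26 m

⌈4876/760⌉ = 7 ramp runs. That means 6 intermediate landings.
Horizontal run for 4876 mm of rise at 1:14 is 4876 × 14 = 68264 mm.
6 intermediate landings contribute 6 × 1800 = 10800 mm.
Top and bottom landings: 2 × 2100 = 4200 mm.
Total = 68264 + 10800 + 4200 = 83264 mm.
= 83.26 m.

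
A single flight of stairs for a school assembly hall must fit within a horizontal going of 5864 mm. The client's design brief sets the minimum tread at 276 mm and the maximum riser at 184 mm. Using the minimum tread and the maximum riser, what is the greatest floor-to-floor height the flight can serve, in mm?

Treads that fit: ⌊5864 / 276⌋ = 21.
Risers = treads + 1 = 22.
Maximum height = 22 × 184 = 4048 mm.

4048 mm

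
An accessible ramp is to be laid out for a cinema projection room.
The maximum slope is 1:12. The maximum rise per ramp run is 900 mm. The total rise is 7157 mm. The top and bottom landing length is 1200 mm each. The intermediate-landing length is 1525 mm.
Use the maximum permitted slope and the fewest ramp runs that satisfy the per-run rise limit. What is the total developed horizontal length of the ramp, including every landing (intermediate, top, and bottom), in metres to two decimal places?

7157 / 900 = 7.952 → round up to 8 ramp runs. That means 7 intermediate landings.
Horizontal run for 7157 mm of rise at 1:12 is 7157 × 12 = 85884 mm.
Intermediate landings: 7 × 1525 = 10675 mm.
Top and bottom landings: 2 × 1200 = 2400 mm.
Total = 85884 + 10675 + 2400 = 98959 mm.
= 98.96 m.

98.96 m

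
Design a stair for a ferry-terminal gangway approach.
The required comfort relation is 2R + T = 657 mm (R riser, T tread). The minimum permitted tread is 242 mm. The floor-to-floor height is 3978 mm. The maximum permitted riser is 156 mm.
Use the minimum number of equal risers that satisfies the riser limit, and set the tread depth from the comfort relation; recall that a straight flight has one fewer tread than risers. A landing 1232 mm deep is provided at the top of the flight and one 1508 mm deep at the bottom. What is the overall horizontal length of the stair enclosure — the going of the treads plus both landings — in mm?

3978 / 156 = 25.50, so 26 risers are needed.
R = 3978 ÷ 26 = 153 mm.
T = 657 − 2·153 = 351 mm, which satisfies the 242 mm minimum.
26 risers give 25 treads; going = 25 × 351 = 8775 mm.
Add landings: 8775 + 1232 + 1508 = 11515 mm.

11515 mm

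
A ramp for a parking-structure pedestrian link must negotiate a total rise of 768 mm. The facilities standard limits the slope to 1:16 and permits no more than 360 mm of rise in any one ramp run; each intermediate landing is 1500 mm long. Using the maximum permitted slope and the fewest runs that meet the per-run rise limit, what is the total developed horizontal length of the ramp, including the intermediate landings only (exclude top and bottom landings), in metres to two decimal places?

15.29 m

768 / 360 = 2.133 → round up to 3 ramp runs. That means 2 intermediate landings.
Ramp run (horizontal) at 1:16: 768 × 16 = 12288 mm.
2 intermediate landings contribute 2 × 1500 = 3000 mm.
Developed length = 12288 + 3000 = 15288 mm.
= 15.29 m.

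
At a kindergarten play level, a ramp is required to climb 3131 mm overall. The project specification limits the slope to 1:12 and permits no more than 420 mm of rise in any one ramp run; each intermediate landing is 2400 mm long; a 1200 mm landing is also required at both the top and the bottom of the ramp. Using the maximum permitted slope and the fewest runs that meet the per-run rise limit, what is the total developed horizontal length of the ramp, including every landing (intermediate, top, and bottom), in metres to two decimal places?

⌈3131/420⌉ = 8 ramp runs. That means 7 intermediate landings.
Ramp run (horizontal) at 1:12: 3131 × 12 = 37572 mm.
Intermediate landings: 7 × 2400 = 16800 mm.
Top and bottom landings: 2 × 1200 = 2400 mm.
Total = 37572 + 16800 + 2400 = 56772 mm.
= 56.77 m.

56.77 m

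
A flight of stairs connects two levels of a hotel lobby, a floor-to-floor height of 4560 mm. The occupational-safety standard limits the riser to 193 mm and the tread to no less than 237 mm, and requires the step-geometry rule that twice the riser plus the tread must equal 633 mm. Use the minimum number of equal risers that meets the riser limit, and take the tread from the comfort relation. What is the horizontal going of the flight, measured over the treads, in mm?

4560 / 193 = 23.627 → round up to 24 risers.
Each riser is 4560/24 = 190 mm (≤ 193 mm).
From 2R + T = 633: T = 633 − 380 = 253 mm.
24 risers give 23 treads; going = 23 × 253 = 5819 mm.

5819 mm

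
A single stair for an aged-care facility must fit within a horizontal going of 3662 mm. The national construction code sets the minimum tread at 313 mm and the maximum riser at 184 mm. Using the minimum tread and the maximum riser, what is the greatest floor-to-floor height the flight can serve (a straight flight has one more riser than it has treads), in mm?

2208 mm

3662 / 313 = 11.70, so 11 treads fit.
Risers = treads + 1 = 12.
Maximum height = 12 × 184 = 2208 mm.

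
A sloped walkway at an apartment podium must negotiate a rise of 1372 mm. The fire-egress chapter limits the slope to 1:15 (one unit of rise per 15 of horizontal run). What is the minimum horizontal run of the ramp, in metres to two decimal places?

At 1:15 the run is 15 × 1372 = 20580 mm.
20580 mm = 20.58 m.

20.58 m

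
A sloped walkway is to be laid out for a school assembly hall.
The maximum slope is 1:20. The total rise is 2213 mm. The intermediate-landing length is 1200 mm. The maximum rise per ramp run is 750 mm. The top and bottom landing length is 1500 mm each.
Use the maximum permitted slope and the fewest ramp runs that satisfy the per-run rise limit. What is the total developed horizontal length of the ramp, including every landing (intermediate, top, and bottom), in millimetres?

49660 mm

At most 750 each: 2213/750 = 2.95, giving 3 ramp runs. That means 2 intermediate landings.
Horizontal run for 2213 mm of rise at 1:20 is 2213 × 20 = 44260 mm.
2 intermediate landings contribute 2 × 1200 = 2400 mm.
Top and bottom landings: 2 × 1500 = 3000 mm.
Total = 44260 + 2400 + 3000 = 49660 mm.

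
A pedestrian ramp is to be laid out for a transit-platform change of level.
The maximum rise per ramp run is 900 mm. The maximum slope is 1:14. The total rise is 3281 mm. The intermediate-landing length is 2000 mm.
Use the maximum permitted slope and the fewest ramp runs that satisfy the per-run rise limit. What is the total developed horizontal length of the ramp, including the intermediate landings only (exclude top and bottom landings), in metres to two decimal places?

51.93 m

3281 / 900 = 3.646 → round up to 4 ramp runs. That means 3 intermediate landings.
Horizontal run for 3281 mm of rise at 1:14 is 3281 × 14 = 45934 mm.
Intermediate landings: 3 × 2000 = 6000 mm.
Total developed length = 45934 + 6000 = 51934 mm.
= 51.93 m.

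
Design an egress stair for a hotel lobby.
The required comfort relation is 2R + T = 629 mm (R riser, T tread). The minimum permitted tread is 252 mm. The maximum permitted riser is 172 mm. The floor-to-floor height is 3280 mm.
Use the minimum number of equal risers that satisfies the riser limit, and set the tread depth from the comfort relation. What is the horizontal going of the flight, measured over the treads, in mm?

5719 mm

3280 / 172 = 19.070 → round up to 20 risers.
Riser R = 3280 / 20 = 164 mm, within the 172 mm limit.
From 2R + T = 629: T = 629 − 328 = 301 mm.
Going = (20 − 1) × 301 = 5719 mm.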